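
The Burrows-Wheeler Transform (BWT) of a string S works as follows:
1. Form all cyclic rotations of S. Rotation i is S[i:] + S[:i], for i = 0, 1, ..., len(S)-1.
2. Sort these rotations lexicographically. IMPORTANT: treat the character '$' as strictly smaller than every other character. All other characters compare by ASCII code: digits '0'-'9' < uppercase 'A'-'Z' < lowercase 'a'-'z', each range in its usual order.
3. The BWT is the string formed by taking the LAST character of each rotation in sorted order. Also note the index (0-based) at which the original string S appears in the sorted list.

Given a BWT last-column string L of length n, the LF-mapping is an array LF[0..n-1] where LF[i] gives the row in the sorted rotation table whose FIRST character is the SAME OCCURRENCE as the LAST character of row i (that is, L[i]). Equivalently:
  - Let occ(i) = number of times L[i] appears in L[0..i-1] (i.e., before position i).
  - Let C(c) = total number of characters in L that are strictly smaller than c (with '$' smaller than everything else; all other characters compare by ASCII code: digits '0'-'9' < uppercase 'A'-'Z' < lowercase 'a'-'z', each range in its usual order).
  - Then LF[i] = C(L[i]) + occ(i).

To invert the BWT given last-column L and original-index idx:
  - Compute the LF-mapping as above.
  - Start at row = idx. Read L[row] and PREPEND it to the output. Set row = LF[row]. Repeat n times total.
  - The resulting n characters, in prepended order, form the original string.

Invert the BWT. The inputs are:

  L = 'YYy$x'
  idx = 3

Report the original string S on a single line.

LF mapping: 1 2 4 0 3
Walk LF starting at row 3, prepending L[row]:
  step 1: row=3, L[3]='$', prepend. Next row=LF[3]=0
  step 2: row=0, L[0]='Y', prepend. Next row=LF[0]=1
  step 3: row=1, L[1]='Y', prepend. Next row=LF[1]=2
  step 4: row=2, L[2]='y', prepend. Next row=LF[2]=4
  step 5: row=4, L[4]='x', prepend. Next row=LF[4]=3
Reversed output: xyYY$

Answer: xyYY$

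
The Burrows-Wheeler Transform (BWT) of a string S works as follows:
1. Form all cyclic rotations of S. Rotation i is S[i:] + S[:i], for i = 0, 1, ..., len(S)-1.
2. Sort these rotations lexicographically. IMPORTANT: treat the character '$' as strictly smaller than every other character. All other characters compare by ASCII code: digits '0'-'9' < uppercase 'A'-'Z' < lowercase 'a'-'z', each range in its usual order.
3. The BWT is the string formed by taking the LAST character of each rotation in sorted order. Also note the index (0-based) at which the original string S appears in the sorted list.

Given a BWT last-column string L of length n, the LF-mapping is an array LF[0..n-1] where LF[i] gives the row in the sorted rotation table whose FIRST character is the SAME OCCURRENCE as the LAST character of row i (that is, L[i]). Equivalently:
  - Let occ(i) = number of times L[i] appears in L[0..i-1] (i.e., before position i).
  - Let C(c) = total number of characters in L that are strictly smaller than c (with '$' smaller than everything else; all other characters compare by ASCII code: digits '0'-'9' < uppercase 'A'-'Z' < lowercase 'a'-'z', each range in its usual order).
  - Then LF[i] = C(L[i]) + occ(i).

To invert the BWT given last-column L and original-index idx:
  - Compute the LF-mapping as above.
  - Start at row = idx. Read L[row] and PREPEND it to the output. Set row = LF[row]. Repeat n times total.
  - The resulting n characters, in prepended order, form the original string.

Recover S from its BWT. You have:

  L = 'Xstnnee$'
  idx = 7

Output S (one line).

Answer: tennesX$

Derivation:
LF mapping: 1 6 7 4 5 2 3 0
Walk LF starting at row 7, prepending L[row]:
  step 1: row=7, L[7]='$', prepend. Next row=LF[7]=0
  step 2: row=0, L[0]='X', prepend. Next row=LF[0]=1
  step 3: row=1, L[1]='s', prepend. Next row=LF[1]=6
  step 4: row=6, L[6]='e', prepend. Next row=LF[6]=3
  step 5: row=3, L[3]='n', prepend. Next row=LF[3]=4
  step 6: row=4, L[4]='n', prepend. Next row=LF[4]=5
  step 7: row=5, L[5]='e', prepend. Next row=LF[5]=2
  step 8: row=2, L[2]='t', prepend. Next row=LF[2]=7
Reversed output: tennesX$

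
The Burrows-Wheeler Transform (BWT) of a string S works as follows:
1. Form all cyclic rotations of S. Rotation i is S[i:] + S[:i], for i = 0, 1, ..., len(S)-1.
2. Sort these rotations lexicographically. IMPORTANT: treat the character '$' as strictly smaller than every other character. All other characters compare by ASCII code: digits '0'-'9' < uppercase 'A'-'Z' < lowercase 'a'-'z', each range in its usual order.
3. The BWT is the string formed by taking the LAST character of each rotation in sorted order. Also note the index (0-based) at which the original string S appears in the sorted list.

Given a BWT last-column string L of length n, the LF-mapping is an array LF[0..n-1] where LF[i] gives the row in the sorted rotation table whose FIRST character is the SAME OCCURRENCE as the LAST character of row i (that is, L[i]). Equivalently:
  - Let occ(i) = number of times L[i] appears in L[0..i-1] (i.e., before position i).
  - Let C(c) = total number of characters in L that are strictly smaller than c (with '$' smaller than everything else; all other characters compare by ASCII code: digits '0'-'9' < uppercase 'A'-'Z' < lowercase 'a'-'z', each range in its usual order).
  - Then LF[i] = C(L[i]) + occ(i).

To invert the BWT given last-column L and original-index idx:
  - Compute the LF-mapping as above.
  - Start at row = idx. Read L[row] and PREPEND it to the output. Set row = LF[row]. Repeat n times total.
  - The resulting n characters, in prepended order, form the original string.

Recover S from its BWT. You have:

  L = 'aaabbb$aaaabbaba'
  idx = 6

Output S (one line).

Answer: aabbbaabbaabaaa$

Derivation:
LF mapping: 1 2 3 10 11 12 0 4 5 6 7 13 14 8 15 9
Walk LF starting at row 6, prepending L[row]:
  step 1: row=6, L[6]='$', prepend. Next row=LF[6]=0
  step 2: row=0, L[0]='a', prepend. Next row=LF[0]=1
  step 3: row=1, L[1]='a', prepend. Next row=LF[1]=2
  step 4: row=2, L[2]='a', prepend. Next row=LF[2]=3
  step 5: row=3, L[3]='b', prepend. Next row=LF[3]=10
  step 6: row=10, L[10]='a', prepend. Next row=LF[10]=7
  step 7: row=7, L[7]='a', prepend. Next row=LF[7]=4
  step 8: row=4, L[4]='b', prepend. Next row=LF[4]=11
  step 9: row=11, L[11]='b', prepend. Next row=LF[11]=13
  step 10: row=13, L[13]='a', prepend. Next row=LF[13]=8
  step 11: row=8, L[8]='a', prepend. Next row=LF[8]=5
  step 12: row=5, L[5]='b', prepend. Next row=LF[5]=12
  step 13: row=12, L[12]='b', prepend. Next row=LF[12]=14
  step 14: row=14, L[14]='b', prepend. Next row=LF[14]=15
  step 15: row=15, L[15]='a', prepend. Next row=LF[15]=9
  step 16: row=9, L[9]='a', prepend. Next row=LF[9]=6
Reversed output: aabbbaabbaabaaa$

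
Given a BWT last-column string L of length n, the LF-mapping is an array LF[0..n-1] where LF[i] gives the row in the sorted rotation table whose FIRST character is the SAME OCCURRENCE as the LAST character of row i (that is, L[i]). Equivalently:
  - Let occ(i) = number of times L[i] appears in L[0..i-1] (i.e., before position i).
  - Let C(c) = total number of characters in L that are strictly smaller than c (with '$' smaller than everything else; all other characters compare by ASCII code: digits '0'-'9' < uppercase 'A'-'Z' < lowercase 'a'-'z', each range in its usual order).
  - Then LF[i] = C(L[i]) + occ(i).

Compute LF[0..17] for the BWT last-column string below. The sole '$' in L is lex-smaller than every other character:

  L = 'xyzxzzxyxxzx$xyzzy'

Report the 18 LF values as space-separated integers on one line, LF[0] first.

Char counts: '$':1, 'x':7, 'y':4, 'z':6
C (first-col start): C('$')=0, C('x')=1, C('y')=8, C('z')=12
L[0]='x': occ=0, LF[0]=C('x')+0=1+0=1
L[1]='y': occ=0, LF[1]=C('y')+0=8+0=8
L[2]='z': occ=0, LF[2]=C('z')+0=12+0=12
L[3]='x': occ=1, LF[3]=C('x')+1=1+1=2
L[4]='z': occ=1, LF[4]=C('z')+1=12+1=13
L[5]='z': occ=2, LF[5]=C('z')+2=12+2=14
L[6]='x': occ=2, LF[6]=C('x')+2=1+2=3
L[7]='y': occ=1, LF[7]=C('y')+1=8+1=9
L[8]='x': occ=3, LF[8]=C('x')+3=1+3=4
L[9]='x': occ=4, LF[9]=C('x')+4=1+4=5
L[10]='z': occ=3, LF[10]=C('z')+3=12+3=15
L[11]='x': occ=5, LF[11]=C('x')+5=1+5=6
L[12]='$': occ=0, LF[12]=C('$')+0=0+0=0
L[13]='x': occ=6, LF[13]=C('x')+6=1+6=7
L[14]='y': occ=2, LF[14]=C('y')+2=8+2=10
L[15]='z': occ=4, LF[15]=C('z')+4=12+4=16
L[16]='z': occ=5, LF[16]=C('z')+5=12+5=17
L[17]='y': occ=3, LF[17]=C('y')+3=8+3=11

Answer: 1 8 12 2 13 14 3 9 4 5 15 6 0 7 10 16 17 11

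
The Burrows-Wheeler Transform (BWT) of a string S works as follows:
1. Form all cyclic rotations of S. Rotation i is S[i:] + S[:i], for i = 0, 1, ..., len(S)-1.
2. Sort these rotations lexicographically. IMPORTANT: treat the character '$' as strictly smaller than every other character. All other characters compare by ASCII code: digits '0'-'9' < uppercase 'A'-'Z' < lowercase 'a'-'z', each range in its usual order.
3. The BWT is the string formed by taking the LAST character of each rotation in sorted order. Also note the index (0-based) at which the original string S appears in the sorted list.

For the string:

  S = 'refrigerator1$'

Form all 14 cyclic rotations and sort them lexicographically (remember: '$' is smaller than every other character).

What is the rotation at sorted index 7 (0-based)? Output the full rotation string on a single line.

Answer: igerator1$refr

Derivation:
All 14 rotations (rotation i = S[i:]+S[:i]):
  rot[0] = refrigerator1$
  rot[1] = efrigerator1$r
  rot[2] = frigerator1$re
  rot[3] = rigerator1$ref
  rot[4] = igerator1$refr
  rot[5] = gerator1$refri
  rot[6] = erator1$refrig
  rot[7] = rator1$refrige
  rot[8] = ator1$refriger
  rot[9] = tor1$refrigera
  rot[10] = or1$refrigerat
  rot[11] = r1$refrigerato
  rot[12] = 1$refrigerator
  rot[13] = $refrigerator1
Sorted (with $ < everything):
  sorted[0] = $refrigerator1
  sorted[1] = 1$refrigerator
  sorted[2] = ator1$refriger
  sorted[3] = efrigerator1$r
  sorted[4] = erator1$refrig
  sorted[5] = frigerator1$re
  sorted[6] = gerator1$refri
  sorted[7] = igerator1$refr
  sorted[8] = or1$refrigerat
  sorted[9] = r1$refrigerato
  sorted[10] = rator1$refrige
  sorted[11] = refrigerator1$
  sorted[12] = rigerator1$ref
  sorted[13] = tor1$refrigera
sorted[7] = igerator1$refr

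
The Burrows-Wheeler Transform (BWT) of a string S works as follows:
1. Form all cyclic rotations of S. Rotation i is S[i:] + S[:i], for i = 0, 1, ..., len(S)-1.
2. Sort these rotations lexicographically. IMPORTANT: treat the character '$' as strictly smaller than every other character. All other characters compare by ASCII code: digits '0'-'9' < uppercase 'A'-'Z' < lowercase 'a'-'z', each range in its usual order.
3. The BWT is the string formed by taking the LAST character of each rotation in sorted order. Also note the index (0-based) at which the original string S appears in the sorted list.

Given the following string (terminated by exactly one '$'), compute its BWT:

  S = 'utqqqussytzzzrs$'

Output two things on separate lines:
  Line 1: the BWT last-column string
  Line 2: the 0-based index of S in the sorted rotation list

All 16 rotations (rotation i = S[i:]+S[:i]):
  rot[0] = utqqqussytzzzrs$
  rot[1] = tqqqussytzzzrs$u
  rot[2] = qqqussytzzzrs$ut
  rot[3] = qqussytzzzrs$utq
  rot[4] = qussytzzzrs$utqq
  rot[5] = ussytzzzrs$utqqq
  rot[6] = ssytzzzrs$utqqqu
  rot[7] = sytzzzrs$utqqqus
  rot[8] = ytzzzrs$utqqquss
  rot[9] = tzzzrs$utqqqussy
  rot[10] = zzzrs$utqqqussyt
  rot[11] = zzrs$utqqqussytz
  rot[12] = zrs$utqqqussytzz
  rot[13] = rs$utqqqussytzzz
  rot[14] = s$utqqqussytzzzr
  rot[15] = $utqqqussytzzzrs
Sorted (with $ < everything):
  sorted[0] = $utqqqussytzzzrs  (last char: 's')
  sorted[1] = qqqussytzzzrs$ut  (last char: 't')
  sorted[2] = qqussytzzzrs$utq  (last char: 'q')
  sorted[3] = qussytzzzrs$utqq  (last char: 'q')
  sorted[4] = rs$utqqqussytzzz  (last char: 'z')
  sorted[5] = s$utqqqussytzzzr  (last char: 'r')
  sorted[6] = ssytzzzrs$utqqqu  (last char: 'u')
  sorted[7] = sytzzzrs$utqqqus  (last char: 's')
  sorted[8] = tqqqussytzzzrs$u  (last char: 'u')
  sorted[9] = tzzzrs$utqqqussy  (last char: 'y')
  sorted[10] = ussytzzzrs$utqqq  (last char: 'q')
  sorted[11] = utqqqussytzzzrs$  (last char: '$')
  sorted[12] = ytzzzrs$utqqquss  (last char: 's')
  sorted[13] = zrs$utqqqussytzz  (last char: 'z')
  sorted[14] = zzrs$utqqqussytz  (last char: 'z')
  sorted[15] = zzzrs$utqqqussyt  (last char: 't')
Last column: stqqzrusuyq$szzt
Original string S is at sorted index 11

Answer: stqqzrusuyq$szzt
11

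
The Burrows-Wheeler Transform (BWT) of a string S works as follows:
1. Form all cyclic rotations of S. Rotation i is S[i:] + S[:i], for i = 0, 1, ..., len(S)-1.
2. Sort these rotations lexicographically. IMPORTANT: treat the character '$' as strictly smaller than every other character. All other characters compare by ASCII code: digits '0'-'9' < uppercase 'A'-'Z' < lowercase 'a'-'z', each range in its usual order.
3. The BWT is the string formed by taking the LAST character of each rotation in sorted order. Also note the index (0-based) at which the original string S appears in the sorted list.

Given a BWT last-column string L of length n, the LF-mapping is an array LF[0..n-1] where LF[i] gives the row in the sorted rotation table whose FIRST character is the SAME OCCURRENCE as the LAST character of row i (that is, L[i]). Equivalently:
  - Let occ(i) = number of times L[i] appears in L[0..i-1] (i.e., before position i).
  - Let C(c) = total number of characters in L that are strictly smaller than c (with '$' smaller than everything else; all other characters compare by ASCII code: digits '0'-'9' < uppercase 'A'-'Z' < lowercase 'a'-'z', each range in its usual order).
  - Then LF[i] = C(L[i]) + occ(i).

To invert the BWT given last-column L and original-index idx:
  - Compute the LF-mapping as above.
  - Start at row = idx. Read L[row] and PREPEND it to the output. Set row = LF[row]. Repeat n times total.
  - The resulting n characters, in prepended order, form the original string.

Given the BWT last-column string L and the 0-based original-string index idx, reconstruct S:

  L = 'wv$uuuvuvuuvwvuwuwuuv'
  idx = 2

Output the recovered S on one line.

LF mapping: 17 11 0 1 2 3 12 4 13 5 6 14 18 15 7 19 8 20 9 10 16
Walk LF starting at row 2, prepending L[row]:
  step 1: row=2, L[2]='$', prepend. Next row=LF[2]=0
  step 2: row=0, L[0]='w', prepend. Next row=LF[0]=17
  step 3: row=17, L[17]='w', prepend. Next row=LF[17]=20
  step 4: row=20, L[20]='v', prepend. Next row=LF[20]=16
  step 5: row=16, L[16]='u', prepend. Next row=LF[16]=8
  step 6: row=8, L[8]='v', prepend. Next row=LF[8]=13
  step 7: row=13, L[13]='v', prepend. Next row=LF[13]=15
  step 8: row=15, L[15]='w', prepend. Next row=LF[15]=19
  step 9: row=19, L[19]='u', prepend. Next row=LF[19]=10
  step 10: row=10, L[10]='u', prepend. Next row=LF[10]=6
  step 11: row=6, L[6]='v', prepend. Next row=LF[6]=12
  step 12: row=12, L[12]='w', prepend. Next row=LF[12]=18
  step 13: row=18, L[18]='u', prepend. Next row=LF[18]=9
  step 14: row=9, L[9]='u', prepend. Next row=LF[9]=5
  step 15: row=5, L[5]='u', prepend. Next row=LF[5]=3
  step 16: row=3, L[3]='u', prepend. Next row=LF[3]=1
  step 17: row=1, L[1]='v', prepend. Next row=LF[1]=11
  step 18: row=11, L[11]='v', prepend. Next row=LF[11]=14
  step 19: row=14, L[14]='u', prepend. Next row=LF[14]=7
  step 20: row=7, L[7]='u', prepend. Next row=LF[7]=4
  step 21: row=4, L[4]='u', prepend. Next row=LF[4]=2
Reversed output: uuuvvuuuuwvuuwvvuvww$

Answer: uuuvvuuuuwvuuwvvuvww$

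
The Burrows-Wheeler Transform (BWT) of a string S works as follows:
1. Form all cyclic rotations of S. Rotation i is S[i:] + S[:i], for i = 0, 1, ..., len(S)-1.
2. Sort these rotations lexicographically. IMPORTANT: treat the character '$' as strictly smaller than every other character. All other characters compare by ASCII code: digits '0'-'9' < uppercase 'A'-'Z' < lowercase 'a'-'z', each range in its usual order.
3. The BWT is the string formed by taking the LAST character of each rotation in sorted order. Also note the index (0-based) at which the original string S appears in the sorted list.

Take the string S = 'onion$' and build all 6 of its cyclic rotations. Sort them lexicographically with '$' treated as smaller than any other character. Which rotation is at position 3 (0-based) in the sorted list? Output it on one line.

Answer: nion$o

Derivation:
All 6 rotations (rotation i = S[i:]+S[:i]):
  rot[0] = onion$
  rot[1] = nion$o
  rot[2] = ion$on
  rot[3] = on$oni
  rot[4] = n$onio
  rot[5] = $onion
Sorted (with $ < everything):
  sorted[0] = $onion
  sorted[1] = ion$on
  sorted[2] = n$onio
  sorted[3] = nion$o
  sorted[4] = on$oni
  sorted[5] = onion$
sorted[3] = nion$o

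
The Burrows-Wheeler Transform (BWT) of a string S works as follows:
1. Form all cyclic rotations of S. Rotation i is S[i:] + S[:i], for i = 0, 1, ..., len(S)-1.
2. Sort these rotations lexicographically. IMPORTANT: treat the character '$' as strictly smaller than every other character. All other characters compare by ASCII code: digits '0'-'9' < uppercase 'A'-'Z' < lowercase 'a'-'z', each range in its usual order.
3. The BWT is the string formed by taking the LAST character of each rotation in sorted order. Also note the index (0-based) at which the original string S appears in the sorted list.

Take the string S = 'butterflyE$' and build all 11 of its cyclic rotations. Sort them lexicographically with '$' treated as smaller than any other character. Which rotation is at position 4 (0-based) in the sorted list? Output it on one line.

Answer: flyE$butter

Derivation:
All 11 rotations (rotation i = S[i:]+S[:i]):
  rot[0] = butterflyE$
  rot[1] = utterflyE$b
  rot[2] = tterflyE$bu
  rot[3] = terflyE$but
  rot[4] = erflyE$butt
  rot[5] = rflyE$butte
  rot[6] = flyE$butter
  rot[7] = lyE$butterf
  rot[8] = yE$butterfl
  rot[9] = E$butterfly
  rot[10] = $butterflyE
Sorted (with $ < everything):
  sorted[0] = $butterflyE
  sorted[1] = E$butterfly
  sorted[2] = butterflyE$
  sorted[3] = erflyE$butt
  sorted[4] = flyE$butter
  sorted[5] = lyE$butterf
  sorted[6] = rflyE$butte
  sorted[7] = terflyE$but
  sorted[8] = tterflyE$bu
  sorted[9] = utterflyE$b
  sorted[10] = yE$butterfl
sorted[4] = flyE$butter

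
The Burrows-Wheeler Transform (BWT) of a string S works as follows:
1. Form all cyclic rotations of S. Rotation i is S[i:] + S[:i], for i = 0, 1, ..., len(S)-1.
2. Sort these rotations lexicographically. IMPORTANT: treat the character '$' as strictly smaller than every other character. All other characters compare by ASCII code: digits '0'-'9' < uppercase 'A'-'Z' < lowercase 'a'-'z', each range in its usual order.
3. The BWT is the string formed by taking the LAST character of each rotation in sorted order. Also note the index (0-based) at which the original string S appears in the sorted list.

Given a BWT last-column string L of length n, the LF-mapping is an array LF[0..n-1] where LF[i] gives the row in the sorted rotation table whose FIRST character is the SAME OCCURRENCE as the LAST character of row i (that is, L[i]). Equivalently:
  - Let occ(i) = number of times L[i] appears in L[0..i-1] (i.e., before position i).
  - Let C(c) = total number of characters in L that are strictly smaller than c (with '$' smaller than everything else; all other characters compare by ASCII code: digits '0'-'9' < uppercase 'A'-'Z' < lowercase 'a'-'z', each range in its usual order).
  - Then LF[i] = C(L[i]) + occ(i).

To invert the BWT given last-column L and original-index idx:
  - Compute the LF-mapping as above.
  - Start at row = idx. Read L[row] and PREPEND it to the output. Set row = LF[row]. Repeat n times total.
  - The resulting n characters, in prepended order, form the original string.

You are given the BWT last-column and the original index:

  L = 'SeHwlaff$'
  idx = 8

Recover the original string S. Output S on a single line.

Answer: waffleHS$

Derivation:
LF mapping: 2 4 1 8 7 3 5 6 0
Walk LF starting at row 8, prepending L[row]:
  step 1: row=8, L[8]='$', prepend. Next row=LF[8]=0
  step 2: row=0, L[0]='S', prepend. Next row=LF[0]=2
  step 3: row=2, L[2]='H', prepend. Next row=LF[2]=1
  step 4: row=1, L[1]='e', prepend. Next row=LF[1]=4
  step 5: row=4, L[4]='l', prepend. Next row=LF[4]=7
  step 6: row=7, L[7]='f', prepend. Next row=LF[7]=6
  step 7: row=6, L[6]='f', prepend. Next row=LF[6]=5
  step 8: row=5, L[5]='a', prepend. Next row=LF[5]=3
  step 9: row=3, L[3]='w', prepend. Next row=LF[3]=8
Reversed output: waffleHS$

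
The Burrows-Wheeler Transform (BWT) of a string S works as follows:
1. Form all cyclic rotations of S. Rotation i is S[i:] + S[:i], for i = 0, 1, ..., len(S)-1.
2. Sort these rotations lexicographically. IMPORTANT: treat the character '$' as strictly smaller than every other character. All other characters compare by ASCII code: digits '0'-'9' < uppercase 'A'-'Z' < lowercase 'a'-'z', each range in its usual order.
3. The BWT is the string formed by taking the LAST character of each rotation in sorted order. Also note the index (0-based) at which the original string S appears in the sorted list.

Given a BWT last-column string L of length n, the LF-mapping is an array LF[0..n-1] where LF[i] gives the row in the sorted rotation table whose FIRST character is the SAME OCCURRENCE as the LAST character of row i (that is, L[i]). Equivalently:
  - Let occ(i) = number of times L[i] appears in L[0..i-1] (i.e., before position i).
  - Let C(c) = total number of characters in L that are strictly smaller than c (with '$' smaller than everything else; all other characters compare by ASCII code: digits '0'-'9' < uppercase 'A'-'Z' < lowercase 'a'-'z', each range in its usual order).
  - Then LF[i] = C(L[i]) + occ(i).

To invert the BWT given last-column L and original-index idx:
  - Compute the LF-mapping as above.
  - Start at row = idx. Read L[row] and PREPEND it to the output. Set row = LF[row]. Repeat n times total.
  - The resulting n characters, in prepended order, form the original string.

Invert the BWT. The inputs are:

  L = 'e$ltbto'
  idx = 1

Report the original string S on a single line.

LF mapping: 2 0 3 5 1 6 4
Walk LF starting at row 1, prepending L[row]:
  step 1: row=1, L[1]='$', prepend. Next row=LF[1]=0
  step 2: row=0, L[0]='e', prepend. Next row=LF[0]=2
  step 3: row=2, L[2]='l', prepend. Next row=LF[2]=3
  step 4: row=3, L[3]='t', prepend. Next row=LF[3]=5
  step 5: row=5, L[5]='t', prepend. Next row=LF[5]=6
  step 6: row=6, L[6]='o', prepend. Next row=LF[6]=4
  step 7: row=4, L[4]='b', prepend. Next row=LF[4]=1
Reversed output: bottle$

Answer: bottle$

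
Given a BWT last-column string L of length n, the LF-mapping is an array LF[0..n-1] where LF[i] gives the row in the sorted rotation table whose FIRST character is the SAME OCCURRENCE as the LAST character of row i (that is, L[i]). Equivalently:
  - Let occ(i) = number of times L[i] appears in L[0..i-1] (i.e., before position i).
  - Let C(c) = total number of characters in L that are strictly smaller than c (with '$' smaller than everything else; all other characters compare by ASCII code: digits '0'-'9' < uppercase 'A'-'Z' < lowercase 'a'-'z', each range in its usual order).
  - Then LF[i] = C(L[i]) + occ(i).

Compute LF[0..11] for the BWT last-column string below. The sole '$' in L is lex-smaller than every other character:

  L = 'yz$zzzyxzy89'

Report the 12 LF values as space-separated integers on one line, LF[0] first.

Char counts: '$':1, '8':1, '9':1, 'x':1, 'y':3, 'z':5
C (first-col start): C('$')=0, C('8')=1, C('9')=2, C('x')=3, C('y')=4, C('z')=7
L[0]='y': occ=0, LF[0]=C('y')+0=4+0=4
L[1]='z': occ=0, LF[1]=C('z')+0=7+0=7
L[2]='$': occ=0, LF[2]=C('$')+0=0+0=0
L[3]='z': occ=1, LF[3]=C('z')+1=7+1=8
L[4]='z': occ=2, LF[4]=C('z')+2=7+2=9
L[5]='z': occ=3, LF[5]=C('z')+3=7+3=10
L[6]='y': occ=1, LF[6]=C('y')+1=4+1=5
L[7]='x': occ=0, LF[7]=C('x')+0=3+0=3
L[8]='z': occ=4, LF[8]=C('z')+4=7+4=11
L[9]='y': occ=2, LF[9]=C('y')+2=4+2=6
L[10]='8': occ=0, LF[10]=C('8')+0=1+0=1
L[11]='9': occ=0, LF[11]=C('9')+0=2+0=2

Answer: 4 7 0 8 9 10 5 3 11 6 1 2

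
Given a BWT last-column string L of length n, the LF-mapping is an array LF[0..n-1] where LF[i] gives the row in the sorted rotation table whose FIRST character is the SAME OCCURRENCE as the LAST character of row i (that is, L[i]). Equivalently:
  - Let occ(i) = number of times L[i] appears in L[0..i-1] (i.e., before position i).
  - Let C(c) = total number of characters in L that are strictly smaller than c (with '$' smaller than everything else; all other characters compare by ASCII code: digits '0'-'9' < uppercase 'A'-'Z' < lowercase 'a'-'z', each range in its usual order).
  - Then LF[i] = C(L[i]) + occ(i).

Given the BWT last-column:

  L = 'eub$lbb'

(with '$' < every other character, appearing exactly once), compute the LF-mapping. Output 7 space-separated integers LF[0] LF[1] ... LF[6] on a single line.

Char counts: '$':1, 'b':3, 'e':1, 'l':1, 'u':1
C (first-col start): C('$')=0, C('b')=1, C('e')=4, C('l')=5, C('u')=6
L[0]='e': occ=0, LF[0]=C('e')+0=4+0=4
L[1]='u': occ=0, LF[1]=C('u')+0=6+0=6
L[2]='b': occ=0, LF[2]=C('b')+0=1+0=1
L[3]='$': occ=0, LF[3]=C('$')+0=0+0=0
L[4]='l': occ=0, LF[4]=C('l')+0=5+0=5
L[5]='b': occ=1, LF[5]=C('b')+1=1+1=2
L[6]='b': occ=2, LF[6]=C('b')+2=1+2=3

Answer: 4 6 1 0 5 2 3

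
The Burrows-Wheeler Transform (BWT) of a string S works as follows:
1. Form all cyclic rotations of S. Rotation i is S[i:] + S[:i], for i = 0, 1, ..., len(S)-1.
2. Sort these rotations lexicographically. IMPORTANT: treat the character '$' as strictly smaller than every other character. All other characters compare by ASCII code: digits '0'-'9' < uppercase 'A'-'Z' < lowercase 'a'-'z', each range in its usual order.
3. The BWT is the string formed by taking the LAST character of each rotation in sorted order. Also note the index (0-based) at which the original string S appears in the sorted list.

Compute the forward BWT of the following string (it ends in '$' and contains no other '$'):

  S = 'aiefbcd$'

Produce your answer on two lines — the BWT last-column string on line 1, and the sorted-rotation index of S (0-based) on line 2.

Answer: d$fbciea
1

Derivation:
All 8 rotations (rotation i = S[i:]+S[:i]):
  rot[0] = aiefbcd$
  rot[1] = iefbcd$a
  rot[2] = efbcd$ai
  rot[3] = fbcd$aie
  rot[4] = bcd$aief
  rot[5] = cd$aiefb
  rot[6] = d$aiefbc
  rot[7] = $aiefbcd
Sorted (with $ < everything):
  sorted[0] = $aiefbcd  (last char: 'd')
  sorted[1] = aiefbcd$  (last char: '$')
  sorted[2] = bcd$aief  (last char: 'f')
  sorted[3] = cd$aiefb  (last char: 'b')
  sorted[4] = d$aiefbc  (last char: 'c')
  sorted[5] = efbcd$ai  (last char: 'i')
  sorted[6] = fbcd$aie  (last char: 'e')
  sorted[7] = iefbcd$a  (last char: 'a')
Last column: d$fbciea
Original string S is at sorted index 1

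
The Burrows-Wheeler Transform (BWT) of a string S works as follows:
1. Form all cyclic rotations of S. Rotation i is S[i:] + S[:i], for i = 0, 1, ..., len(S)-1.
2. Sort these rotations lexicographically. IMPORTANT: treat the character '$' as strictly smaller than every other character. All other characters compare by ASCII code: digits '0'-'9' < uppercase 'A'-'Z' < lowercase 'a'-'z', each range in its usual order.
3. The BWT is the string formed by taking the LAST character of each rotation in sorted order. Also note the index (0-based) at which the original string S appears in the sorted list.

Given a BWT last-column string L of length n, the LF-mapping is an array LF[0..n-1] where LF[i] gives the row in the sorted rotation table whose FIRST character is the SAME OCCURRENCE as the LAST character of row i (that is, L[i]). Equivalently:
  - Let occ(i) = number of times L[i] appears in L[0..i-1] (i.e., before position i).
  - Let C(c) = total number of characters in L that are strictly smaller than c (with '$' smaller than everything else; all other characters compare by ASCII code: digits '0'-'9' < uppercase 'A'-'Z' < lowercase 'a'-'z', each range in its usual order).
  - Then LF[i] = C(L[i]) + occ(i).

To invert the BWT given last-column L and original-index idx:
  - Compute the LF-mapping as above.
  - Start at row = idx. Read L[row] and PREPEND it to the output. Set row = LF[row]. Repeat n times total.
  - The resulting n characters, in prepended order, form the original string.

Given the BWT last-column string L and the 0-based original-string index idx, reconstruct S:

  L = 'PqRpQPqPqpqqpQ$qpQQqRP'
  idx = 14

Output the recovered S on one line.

LF mapping: 1 15 9 11 5 2 16 3 17 12 18 19 13 6 0 20 14 7 8 21 10 4
Walk LF starting at row 14, prepending L[row]:
  step 1: row=14, L[14]='$', prepend. Next row=LF[14]=0
  step 2: row=0, L[0]='P', prepend. Next row=LF[0]=1
  step 3: row=1, L[1]='q', prepend. Next row=LF[1]=15
  step 4: row=15, L[15]='q', prepend. Next row=LF[15]=20
  step 5: row=20, L[20]='R', prepend. Next row=LF[20]=10
  step 6: row=10, L[10]='q', prepend. Next row=LF[10]=18
  step 7: row=18, L[18]='Q', prepend. Next row=LF[18]=8
  step 8: row=8, L[8]='q', prepend. Next row=LF[8]=17
  step 9: row=17, L[17]='Q', prepend. Next row=LF[17]=7
  step 10: row=7, L[7]='P', prepend. Next row=LF[7]=3
  step 11: row=3, L[3]='p', prepend. Next row=LF[3]=11
  step 12: row=11, L[11]='q', prepend. Next row=LF[11]=19
  step 13: row=19, L[19]='q', prepend. Next row=LF[19]=21
  step 14: row=21, L[21]='P', prepend. Next row=LF[21]=4
  step 15: row=4, L[4]='Q', prepend. Next row=LF[4]=5
  step 16: row=5, L[5]='P', prepend. Next row=LF[5]=2
  step 17: row=2, L[2]='R', prepend. Next row=LF[2]=9
  step 18: row=9, L[9]='p', prepend. Next row=LF[9]=12
  step 19: row=12, L[12]='p', prepend. Next row=LF[12]=13
  step 20: row=13, L[13]='Q', prepend. Next row=LF[13]=6
  step 21: row=6, L[6]='q', prepend. Next row=LF[6]=16
  step 22: row=16, L[16]='p', prepend. Next row=LF[16]=14
Reversed output: pqQppRPQPqqpPQqQqRqqP$

Answer: pqQppRPQPqqpPQqQqRqqP$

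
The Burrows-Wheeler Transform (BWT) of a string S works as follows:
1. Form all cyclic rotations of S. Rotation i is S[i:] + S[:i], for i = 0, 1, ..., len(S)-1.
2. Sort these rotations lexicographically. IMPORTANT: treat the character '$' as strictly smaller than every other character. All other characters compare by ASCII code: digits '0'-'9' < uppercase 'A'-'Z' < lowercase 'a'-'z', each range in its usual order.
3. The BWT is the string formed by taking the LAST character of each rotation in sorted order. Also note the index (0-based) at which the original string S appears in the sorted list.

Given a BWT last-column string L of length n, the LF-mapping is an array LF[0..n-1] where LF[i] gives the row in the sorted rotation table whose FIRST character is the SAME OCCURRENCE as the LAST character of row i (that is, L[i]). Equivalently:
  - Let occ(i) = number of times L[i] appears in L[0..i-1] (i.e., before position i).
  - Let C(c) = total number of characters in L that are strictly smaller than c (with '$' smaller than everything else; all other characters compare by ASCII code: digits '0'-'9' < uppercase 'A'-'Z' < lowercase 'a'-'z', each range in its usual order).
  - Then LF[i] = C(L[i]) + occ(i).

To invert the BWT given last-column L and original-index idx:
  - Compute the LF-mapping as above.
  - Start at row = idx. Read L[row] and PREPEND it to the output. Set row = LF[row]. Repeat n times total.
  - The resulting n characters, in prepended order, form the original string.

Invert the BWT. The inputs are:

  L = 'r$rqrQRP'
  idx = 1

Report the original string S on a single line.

Answer: PrqRrQr$

Derivation:
LF mapping: 5 0 6 4 7 2 3 1
Walk LF starting at row 1, prepending L[row]:
  step 1: row=1, L[1]='$', prepend. Next row=LF[1]=0
  step 2: row=0, L[0]='r', prepend. Next row=LF[0]=5
  step 3: row=5, L[5]='Q', prepend. Next row=LF[5]=2
  step 4: row=2, L[2]='r', prepend. Next row=LF[2]=6
  step 5: row=6, L[6]='R', prepend. Next row=LF[6]=3
  step 6: row=3, L[3]='q', prepend. Next row=LF[3]=4
  step 7: row=4, L[4]='r', prepend. Next row=LF[4]=7
  step 8: row=7, L[7]='P', prepend. Next row=LF[7]=1
Reversed output: PrqRrQr$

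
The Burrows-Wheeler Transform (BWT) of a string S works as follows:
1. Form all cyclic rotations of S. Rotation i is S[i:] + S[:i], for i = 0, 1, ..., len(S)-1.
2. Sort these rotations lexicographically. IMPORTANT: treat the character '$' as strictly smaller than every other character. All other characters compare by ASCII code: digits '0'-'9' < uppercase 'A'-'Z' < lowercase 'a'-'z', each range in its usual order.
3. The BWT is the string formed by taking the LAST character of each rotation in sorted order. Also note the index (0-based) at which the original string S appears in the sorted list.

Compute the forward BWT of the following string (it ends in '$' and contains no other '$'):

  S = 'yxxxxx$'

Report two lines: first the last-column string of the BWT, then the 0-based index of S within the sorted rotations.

Answer: xxxxxy$
6

Derivation:
All 7 rotations (rotation i = S[i:]+S[:i]):
  rot[0] = yxxxxx$
  rot[1] = xxxxx$y
  rot[2] = xxxx$yx
  rot[3] = xxx$yxx
  rot[4] = xx$yxxx
  rot[5] = x$yxxxx
  rot[6] = $yxxxxx
Sorted (with $ < everything):
  sorted[0] = $yxxxxx  (last char: 'x')
  sorted[1] = x$yxxxx  (last char: 'x')
  sorted[2] = xx$yxxx  (last char: 'x')
  sorted[3] = xxx$yxx  (last char: 'x')
  sorted[4] = xxxx$yx  (last char: 'x')
  sorted[5] = xxxxx$y  (last char: 'y')
  sorted[6] = yxxxxx$  (last char: '$')
Last column: xxxxxy$
Original string S is at sorted index 6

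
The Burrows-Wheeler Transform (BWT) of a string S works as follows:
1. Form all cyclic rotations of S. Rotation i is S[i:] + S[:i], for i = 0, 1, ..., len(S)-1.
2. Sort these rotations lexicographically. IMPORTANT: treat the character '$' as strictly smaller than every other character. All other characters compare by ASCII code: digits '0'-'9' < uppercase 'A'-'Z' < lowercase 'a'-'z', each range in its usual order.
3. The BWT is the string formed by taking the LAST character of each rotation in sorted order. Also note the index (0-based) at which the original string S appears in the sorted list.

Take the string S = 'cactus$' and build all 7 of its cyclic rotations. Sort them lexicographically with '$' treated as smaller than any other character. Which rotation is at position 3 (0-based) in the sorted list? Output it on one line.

Answer: ctus$ca

Derivation:
All 7 rotations (rotation i = S[i:]+S[:i]):
  rot[0] = cactus$
  rot[1] = actus$c
  rot[2] = ctus$ca
  rot[3] = tus$cac
  rot[4] = us$cact
  rot[5] = s$cactu
  rot[6] = $cactus
Sorted (with $ < everything):
  sorted[0] = $cactus
  sorted[1] = actus$c
  sorted[2] = cactus$
  sorted[3] = ctus$ca
  sorted[4] = s$cactu
  sorted[5] = tus$cac
  sorted[6] = us$cact
sorted[3] = ctus$ca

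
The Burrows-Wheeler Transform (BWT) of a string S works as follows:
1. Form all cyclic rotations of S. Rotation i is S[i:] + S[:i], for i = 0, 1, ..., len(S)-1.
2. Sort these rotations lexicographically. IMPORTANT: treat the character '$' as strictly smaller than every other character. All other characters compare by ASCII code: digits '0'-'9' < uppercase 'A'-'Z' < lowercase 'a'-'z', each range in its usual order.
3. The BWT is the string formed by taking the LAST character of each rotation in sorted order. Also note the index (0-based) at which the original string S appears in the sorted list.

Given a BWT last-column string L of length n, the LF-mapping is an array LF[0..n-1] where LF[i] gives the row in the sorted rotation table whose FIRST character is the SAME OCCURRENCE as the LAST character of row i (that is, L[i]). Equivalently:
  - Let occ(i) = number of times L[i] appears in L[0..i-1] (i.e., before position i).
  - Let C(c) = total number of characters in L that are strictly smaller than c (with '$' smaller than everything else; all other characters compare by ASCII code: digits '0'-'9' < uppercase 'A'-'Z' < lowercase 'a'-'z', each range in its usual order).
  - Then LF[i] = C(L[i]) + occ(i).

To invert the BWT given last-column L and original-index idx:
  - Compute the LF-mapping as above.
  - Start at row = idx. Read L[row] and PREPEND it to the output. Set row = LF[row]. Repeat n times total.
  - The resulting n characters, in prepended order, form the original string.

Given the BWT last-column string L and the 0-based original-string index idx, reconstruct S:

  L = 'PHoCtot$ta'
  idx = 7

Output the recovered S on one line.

LF mapping: 3 2 5 1 7 6 8 0 9 4
Walk LF starting at row 7, prepending L[row]:
  step 1: row=7, L[7]='$', prepend. Next row=LF[7]=0
  step 2: row=0, L[0]='P', prepend. Next row=LF[0]=3
  step 3: row=3, L[3]='C', prepend. Next row=LF[3]=1
  step 4: row=1, L[1]='H', prepend. Next row=LF[1]=2
  step 5: row=2, L[2]='o', prepend. Next row=LF[2]=5
  step 6: row=5, L[5]='o', prepend. Next row=LF[5]=6
  step 7: row=6, L[6]='t', prepend. Next row=LF[6]=8
  step 8: row=8, L[8]='t', prepend. Next row=LF[8]=9
  step 9: row=9, L[9]='a', prepend. Next row=LF[9]=4
  step 10: row=4, L[4]='t', prepend. Next row=LF[4]=7
Reversed output: tattooHCP$

Answer: tattooHCP$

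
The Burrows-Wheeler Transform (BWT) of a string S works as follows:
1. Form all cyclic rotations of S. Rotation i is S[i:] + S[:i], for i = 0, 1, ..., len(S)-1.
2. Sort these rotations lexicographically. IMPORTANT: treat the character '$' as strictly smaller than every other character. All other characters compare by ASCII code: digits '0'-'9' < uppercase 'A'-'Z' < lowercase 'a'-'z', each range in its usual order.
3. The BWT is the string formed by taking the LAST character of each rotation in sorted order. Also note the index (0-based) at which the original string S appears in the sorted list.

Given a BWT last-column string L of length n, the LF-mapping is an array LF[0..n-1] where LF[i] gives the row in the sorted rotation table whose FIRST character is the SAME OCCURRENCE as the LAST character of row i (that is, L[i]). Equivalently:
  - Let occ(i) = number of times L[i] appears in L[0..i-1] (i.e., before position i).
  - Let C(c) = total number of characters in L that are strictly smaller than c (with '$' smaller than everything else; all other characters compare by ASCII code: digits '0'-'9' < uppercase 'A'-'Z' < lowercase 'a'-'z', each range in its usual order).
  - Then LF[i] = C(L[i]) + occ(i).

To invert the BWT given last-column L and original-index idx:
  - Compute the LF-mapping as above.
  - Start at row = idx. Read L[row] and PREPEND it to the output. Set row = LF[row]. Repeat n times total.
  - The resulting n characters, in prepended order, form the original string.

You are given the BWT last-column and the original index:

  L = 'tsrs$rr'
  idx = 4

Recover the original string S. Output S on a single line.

LF mapping: 6 4 1 5 0 2 3
Walk LF starting at row 4, prepending L[row]:
  step 1: row=4, L[4]='$', prepend. Next row=LF[4]=0
  step 2: row=0, L[0]='t', prepend. Next row=LF[0]=6
  step 3: row=6, L[6]='r', prepend. Next row=LF[6]=3
  step 4: row=3, L[3]='s', prepend. Next row=LF[3]=5
  step 5: row=5, L[5]='r', prepend. Next row=LF[5]=2
  step 6: row=2, L[2]='r', prepend. Next row=LF[2]=1
  step 7: row=1, L[1]='s', prepend. Next row=LF[1]=4
Reversed output: srrsrt$

Answer: srrsrt$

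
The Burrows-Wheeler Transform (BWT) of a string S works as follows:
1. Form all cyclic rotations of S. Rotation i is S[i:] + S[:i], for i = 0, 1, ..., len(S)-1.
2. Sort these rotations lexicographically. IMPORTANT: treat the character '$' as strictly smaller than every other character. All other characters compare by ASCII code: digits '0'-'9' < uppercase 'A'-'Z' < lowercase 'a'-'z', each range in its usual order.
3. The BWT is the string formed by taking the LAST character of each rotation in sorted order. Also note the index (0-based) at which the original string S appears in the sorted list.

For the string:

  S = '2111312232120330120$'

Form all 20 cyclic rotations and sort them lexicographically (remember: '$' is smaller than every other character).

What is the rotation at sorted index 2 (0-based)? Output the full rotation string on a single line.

All 20 rotations (rotation i = S[i:]+S[:i]):
  rot[0] = 2111312232120330120$
  rot[1] = 111312232120330120$2
  rot[2] = 11312232120330120$21
  rot[3] = 1312232120330120$211
  rot[4] = 312232120330120$2111
  rot[5] = 12232120330120$21113
  rot[6] = 2232120330120$211131
  rot[7] = 232120330120$2111312
  rot[8] = 32120330120$21113122
  rot[9] = 2120330120$211131223
  rot[10] = 120330120$2111312232
  rot[11] = 20330120$21113122321
  rot[12] = 0330120$211131223212
  rot[13] = 330120$2111312232120
  rot[14] = 30120$21113122321203
  rot[15] = 0120$211131223212033
  rot[16] = 120$2111312232120330
  rot[17] = 20$21113122321203301
  rot[18] = 0$211131223212033012
  rot[19] = $2111312232120330120
Sorted (with $ < everything):
  sorted[0] = $2111312232120330120
  sorted[1] = 0$211131223212033012
  sorted[2] = 0120$211131223212033
  sorted[3] = 0330120$211131223212
  sorted[4] = 111312232120330120$2
  sorted[5] = 11312232120330120$21
  sorted[6] = 120$2111312232120330
  sorted[7] = 120330120$2111312232
  sorted[8] = 12232120330120$21113
  sorted[9] = 1312232120330120$211
  sorted[10] = 20$21113122321203301
  sorted[11] = 20330120$21113122321
  sorted[12] = 2111312232120330120$
  sorted[13] = 2120330120$211131223
  sorted[14] = 2232120330120$211131
  sorted[15] = 232120330120$2111312
  sorted[16] = 30120$21113122321203
  sorted[17] = 312232120330120$2111
  sorted[18] = 32120330120$21113122
  sorted[19] = 330120$2111312232120
sorted[2] = 0120$211131223212033

Answer: 0120$211131223212033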